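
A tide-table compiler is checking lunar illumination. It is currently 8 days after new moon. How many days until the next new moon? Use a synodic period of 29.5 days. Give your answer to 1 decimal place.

The next new moon completes the synodic month: 29.5 − 8 = 21.500 days.

21.5 days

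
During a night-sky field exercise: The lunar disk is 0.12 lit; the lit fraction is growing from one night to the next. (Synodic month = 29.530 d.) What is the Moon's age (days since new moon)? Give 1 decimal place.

3.3 days

From f = (1 − cos θ)/2: cos θ = 1 − 2×0.12 = 0.760; arccos → 40.5°.
Before full moon the principal value applies: θ = 40.5°.
At 360°/29.530 d per day, 40.5° corresponds to 3.33 days.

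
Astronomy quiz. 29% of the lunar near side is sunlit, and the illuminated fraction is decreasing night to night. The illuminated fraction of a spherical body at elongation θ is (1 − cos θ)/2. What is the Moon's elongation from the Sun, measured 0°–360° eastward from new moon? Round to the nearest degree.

295°

cos θ = 1 − 2f = 0.420, giving a principal value of 65.2°.
A waning Moon lies in 180°–360°, so θ = 360° − 65.2° = 294.8°.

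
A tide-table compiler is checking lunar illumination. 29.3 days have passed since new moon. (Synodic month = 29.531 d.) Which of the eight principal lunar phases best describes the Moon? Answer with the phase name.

new moon

At 29.3/29.531 of the cycle, θ ≈ 357° — the new moon range.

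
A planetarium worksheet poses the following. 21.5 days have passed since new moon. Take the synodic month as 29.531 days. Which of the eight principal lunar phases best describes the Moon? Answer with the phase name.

At 21.5/29.531 of the cycle, θ ≈ 262° — the last quarter range.

last quarter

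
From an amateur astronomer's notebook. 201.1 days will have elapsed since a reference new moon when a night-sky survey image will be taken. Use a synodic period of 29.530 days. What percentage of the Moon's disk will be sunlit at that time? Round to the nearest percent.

Reduce mod P: 201.1 − 6×29.530 = 23.92 d into the current lunation.
The Moon has covered 23.92/29.530 of its cycle, so θ ≈ 360° × 23.92/29.530 = 291.6°.
cos 291.6° = 0.368, so f = (1 − 0.368)/2 = 0.316, so 32%.

32%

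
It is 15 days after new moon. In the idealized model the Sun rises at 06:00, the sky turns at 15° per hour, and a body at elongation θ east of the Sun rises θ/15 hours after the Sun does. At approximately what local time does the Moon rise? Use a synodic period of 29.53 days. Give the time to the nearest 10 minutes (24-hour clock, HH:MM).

Elongation θ = 360° × 15/29.53 ≈ 182.9°.
Delay after the Sun = 182.9° / (15°/h) ≈ 12.19 h.
06:00 + 12.191 h ≈ 18:11 → 18:10 to the nearest ten minutes.

18:10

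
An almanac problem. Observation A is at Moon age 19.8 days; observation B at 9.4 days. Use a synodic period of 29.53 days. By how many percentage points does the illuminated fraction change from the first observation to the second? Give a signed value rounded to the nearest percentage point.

-3 percentage points

θ₁ = 360° × 19.8/29.53 = 241.4°, f₁ = (1 − cos θ₁)/2 = 0.739.
θ₂ = 360° × 9.4/29.53 = 114.6°, f₂ = (1 − cos θ₂)/2 = 0.708.
Change = f₂ − f₁ = -0.031 → -3 percentage points.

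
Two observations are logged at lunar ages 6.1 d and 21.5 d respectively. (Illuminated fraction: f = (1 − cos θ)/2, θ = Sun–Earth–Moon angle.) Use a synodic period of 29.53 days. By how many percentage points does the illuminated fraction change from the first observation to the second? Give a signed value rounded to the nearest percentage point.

θ₁ = 360° × 6.1/29.53 = 74.4°, f₁ = (1 − cos θ₁)/2 = 0.365.
θ₂ = 360° × 21.5/29.53 = 262.1°, f₂ = (1 − cos θ₂)/2 = 0.569.
Change = f₂ − f₁ = +0.203 → +20 percentage points.

+20 percentage points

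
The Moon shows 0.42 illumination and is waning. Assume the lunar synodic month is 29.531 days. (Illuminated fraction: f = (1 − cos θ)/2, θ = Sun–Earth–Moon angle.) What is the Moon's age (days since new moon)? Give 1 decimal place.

22.9 days

Invert f = (1 − cos θ)/2 to get cos θ = 1 − 2(0.42) = 0.160, hence θ₀ = arccos 0.160 = 80.8°.
A waning Moon lies in 180°–360°, so θ = 360° − 80.8° = 279.2°.
Age = 29.531 × 279.2°/360° ≈ 22.90 days.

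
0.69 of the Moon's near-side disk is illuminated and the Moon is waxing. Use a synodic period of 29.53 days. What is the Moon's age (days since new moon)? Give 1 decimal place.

9.2 days

cos θ = 1 − 2f = -0.380, giving a principal value of 112.3°.
Waxing ⇒ before full, so θ = 112.3°.
That fraction of the synodic month is 112.3/360 × 29.53 d ≈ 9.21 d.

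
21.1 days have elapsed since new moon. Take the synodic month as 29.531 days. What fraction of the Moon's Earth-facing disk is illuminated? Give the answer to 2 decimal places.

Elongation θ = 360° × 21.1/29.531 ≈ 257.2°.
cos 257.2° = (-0.221), so f = (1 − (-0.221))/2 = 0.611.

0.61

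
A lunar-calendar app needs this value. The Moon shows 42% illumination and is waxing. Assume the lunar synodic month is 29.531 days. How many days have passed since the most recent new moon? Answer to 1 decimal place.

From f = (1 − cos θ)/2: cos θ = 1 − 2×0.42 = 0.160; arccos → 80.8°.
Before full moon the principal value applies: θ = 80.8°.
Age = 29.531 × 80.8°/360° ≈ 6.63 days.

6.6 days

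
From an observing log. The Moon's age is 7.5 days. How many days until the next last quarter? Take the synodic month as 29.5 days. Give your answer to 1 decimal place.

14.6 days

Last quarter is 0.75 of the way through the cycle: age 0.75 × 29.5 = 22.125 d.
That is 22.125 − 7.5 = 14.625 days ahead.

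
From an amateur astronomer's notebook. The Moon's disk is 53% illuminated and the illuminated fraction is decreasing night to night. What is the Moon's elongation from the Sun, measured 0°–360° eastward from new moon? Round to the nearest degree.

Invert f = (1 − cos θ)/2 to get cos θ = 1 − 2(0.53) = -0.060, hence θ₀ = arccos -0.060 = 93.4°.
Since the Moon is past full (waning), take the reflex angle: θ = 360° − 93.4° = 266.6°.

267°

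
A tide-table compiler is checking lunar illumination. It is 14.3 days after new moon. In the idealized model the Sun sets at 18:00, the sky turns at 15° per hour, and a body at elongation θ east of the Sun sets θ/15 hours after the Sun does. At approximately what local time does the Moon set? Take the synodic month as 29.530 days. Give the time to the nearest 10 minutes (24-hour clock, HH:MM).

Elongation θ = 360° × 14.3/29.530 ≈ 174.3°.
The Moon trails the Sun by θ/15 = 174.3/15 ≈ 11.62 hours.
18:00 + 11.622 h ≈ 05:37 → 05:40 to the nearest ten minutes.

05:40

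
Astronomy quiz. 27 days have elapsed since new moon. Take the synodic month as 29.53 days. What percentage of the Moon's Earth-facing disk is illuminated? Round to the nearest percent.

7%

Elongation θ = 360° × 27/29.53 ≈ 329.2°.
Illuminated fraction = (1 − cos 329.2°)/2 = (1 − 0.859)/2 ≈ 0.071, so 7%.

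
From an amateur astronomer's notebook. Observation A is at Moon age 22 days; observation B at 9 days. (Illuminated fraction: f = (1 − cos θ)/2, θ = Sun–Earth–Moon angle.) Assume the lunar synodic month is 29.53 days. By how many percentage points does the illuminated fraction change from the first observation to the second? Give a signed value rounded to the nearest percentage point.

+15 pp

θ₁ = 360° × 22/29.53 = 268.2°, f₁ = (1 − cos θ₁)/2 = 0.516.
θ₂ = 360° × 9/29.53 = 109.7°, f₂ = (1 − cos θ₂)/2 = 0.669.
Change = f₂ − f₁ = +0.153 → +15 percentage points.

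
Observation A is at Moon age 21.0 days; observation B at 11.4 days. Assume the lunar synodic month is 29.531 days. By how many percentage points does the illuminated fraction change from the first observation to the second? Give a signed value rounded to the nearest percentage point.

θ₁ = 360° × 21.0/29.531 = 256.0°, f₁ = (1 − cos θ₁)/2 = 0.621.
θ₂ = 360° × 11.4/29.531 = 139.0°, f₂ = (1 − cos θ₂)/2 = 0.877.
Change = f₂ − f₁ = +0.256 → +26 percentage points.

+26 pp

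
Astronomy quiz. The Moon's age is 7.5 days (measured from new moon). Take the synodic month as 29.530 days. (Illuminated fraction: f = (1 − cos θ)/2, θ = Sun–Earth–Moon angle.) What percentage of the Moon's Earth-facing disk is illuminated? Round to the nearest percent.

Phase angle: θ = 360°·(7.5 d)/(29.530 d) = 91.4°.
cos 91.4° = (-0.025), so f = (1 − (-0.025))/2 = 0.512, so 51%.

51%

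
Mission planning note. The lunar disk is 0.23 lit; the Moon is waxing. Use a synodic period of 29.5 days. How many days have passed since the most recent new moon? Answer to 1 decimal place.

4.7 days

cos θ = 1 − 2f = 0.540, giving a principal value of 57.3°.
Waxing ⇒ before full, so θ = 57.3°.
Age = 29.5 × 57.3°/360° ≈ 4.70 days.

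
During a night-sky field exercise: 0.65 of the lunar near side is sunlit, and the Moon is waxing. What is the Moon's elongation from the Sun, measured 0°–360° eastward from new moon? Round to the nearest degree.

cos θ = 1 − 2f = -0.300, giving a principal value of 107.5°.
The Moon is waxing (0°–180°), so θ = 107.5° directly.

107°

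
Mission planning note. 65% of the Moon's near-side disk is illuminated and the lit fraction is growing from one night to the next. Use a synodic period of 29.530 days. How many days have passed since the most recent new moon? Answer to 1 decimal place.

8.8 days

From f = (1 − cos θ)/2: cos θ = 1 − 2×0.65 = -0.300; arccos → 107.5°.
Waxing ⇒ before full, so θ = 107.5°.
At 360°/29.530 d per day, 107.5° corresponds to 8.81 days.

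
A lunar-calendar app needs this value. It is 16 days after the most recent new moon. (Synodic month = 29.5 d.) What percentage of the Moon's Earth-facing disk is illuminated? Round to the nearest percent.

98%

The Moon has covered 16/29.5 of its cycle, so θ ≈ 360° × 16/29.5 = 195.3°.
Illuminated fraction = (1 − cos 195.3°)/2 = (1 − (-0.965))/2 ≈ 0.982, so 98%.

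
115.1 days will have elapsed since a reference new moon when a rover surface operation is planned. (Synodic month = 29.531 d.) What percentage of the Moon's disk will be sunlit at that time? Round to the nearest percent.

10%

115.1/29.531 = 3.898 lunations, so 3 complete cycles and 26.51 d into the next.
Elongation θ = 360° × 26.51/29.531 ≈ 323.1°.
Illuminated fraction = (1 − cos 323.1°)/2 = (1 − 0.800)/2 ≈ 0.100, so 10%.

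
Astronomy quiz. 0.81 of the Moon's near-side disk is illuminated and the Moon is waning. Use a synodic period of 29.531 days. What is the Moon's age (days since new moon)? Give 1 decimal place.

cos θ = 1 − 2f = -0.620, giving a principal value of 128.3°.
A waning Moon lies in 180°–360°, so θ = 360° − 128.3° = 231.7°.
Age = 29.531 × 231.7°/360° ≈ 19.01 days.

19.0 days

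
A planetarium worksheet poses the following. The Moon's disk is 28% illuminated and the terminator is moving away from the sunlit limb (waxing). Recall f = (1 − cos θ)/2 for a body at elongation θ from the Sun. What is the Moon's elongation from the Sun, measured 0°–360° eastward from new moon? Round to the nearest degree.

64°

Invert f = (1 − cos θ)/2 to get cos θ = 1 − 2(0.28) = 0.440, hence θ₀ = arccos 0.440 = 63.9°.
The Moon is waxing (0°–180°), so θ = 63.9° directly.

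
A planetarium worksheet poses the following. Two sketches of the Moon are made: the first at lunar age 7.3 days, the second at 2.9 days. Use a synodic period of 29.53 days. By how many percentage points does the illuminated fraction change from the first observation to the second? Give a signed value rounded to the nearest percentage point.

-40 pp

θ₁ = 360° × 7.3/29.53 = 89.0°, f₁ = (1 − cos θ₁)/2 = 0.491.
θ₂ = 360° × 2.9/29.53 = 35.4°, f₂ = (1 − cos θ₂)/2 = 0.092.
Change = f₂ − f₁ = -0.399 → -40 percentage points.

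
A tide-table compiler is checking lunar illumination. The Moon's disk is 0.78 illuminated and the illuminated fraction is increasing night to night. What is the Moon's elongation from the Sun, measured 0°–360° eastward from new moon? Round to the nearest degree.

cos θ = 1 − 2f = -0.560, giving a principal value of 124.1°.
Before full moon the principal value applies: θ = 124.1°.

124°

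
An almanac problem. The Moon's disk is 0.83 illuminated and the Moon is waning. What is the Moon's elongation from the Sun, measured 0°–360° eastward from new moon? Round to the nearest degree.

Invert f = (1 − cos θ)/2 to get cos θ = 1 − 2(0.83) = -0.660, hence θ₀ = arccos -0.660 = 131.3°.
A waning Moon lies in 180°–360°, so θ = 360° − 131.3° = 228.7°.

229°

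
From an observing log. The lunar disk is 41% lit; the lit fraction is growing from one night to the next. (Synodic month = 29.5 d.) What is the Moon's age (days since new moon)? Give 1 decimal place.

cos θ = 1 − 2f = 0.180, giving a principal value of 79.6°.
The Moon is waxing (0°–180°), so θ = 79.6° directly.
That fraction of the synodic month is 79.6/360 × 29.5 d ≈ 6.53 d.

6.5 days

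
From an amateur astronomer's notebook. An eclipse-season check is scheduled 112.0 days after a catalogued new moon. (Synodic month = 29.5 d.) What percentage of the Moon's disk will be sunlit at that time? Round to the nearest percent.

36%

Reduce mod P: 112.0 − 3×29.5 = 23.50 d into the current lunation.
Phase angle: θ = 360°·(23.50 d)/(29.5 d) = 286.8°.
With cos θ = 0.289, the lit fraction is (1 − 0.289)/2 ≈ 0.356, so 36%.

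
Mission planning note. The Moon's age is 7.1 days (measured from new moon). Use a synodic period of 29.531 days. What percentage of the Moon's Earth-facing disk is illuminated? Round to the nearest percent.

47%

Phase angle: θ = 360°·(7.1 d)/(29.531 d) = 86.6°.
cos 86.6° = 0.060, so f = (1 − 0.060)/2 = 0.470, so 47%.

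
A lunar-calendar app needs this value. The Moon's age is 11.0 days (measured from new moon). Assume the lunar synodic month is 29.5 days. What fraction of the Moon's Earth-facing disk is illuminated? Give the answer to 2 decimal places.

0.85

Elongation θ = 360° × 11.0/29.5 ≈ 134.2°.
With cos θ = (-0.698), the lit fraction is (1 − (-0.698))/2 ≈ 0.849.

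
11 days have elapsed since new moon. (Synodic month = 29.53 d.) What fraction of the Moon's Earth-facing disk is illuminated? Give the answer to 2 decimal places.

0.85

Phase angle: θ = 360°·(11 d)/(29.53 d) = 134.1°.
Illuminated fraction = (1 − cos 134.1°)/2 = (1 − (-0.696))/2 ≈ 0.848.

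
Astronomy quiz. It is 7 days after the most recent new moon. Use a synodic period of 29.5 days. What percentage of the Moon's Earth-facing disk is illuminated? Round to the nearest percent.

Elongation θ = 360° × 7/29.5 ≈ 85.4°.
With cos θ = 0.080, the lit fraction is (1 − 0.080)/2 ≈ 0.460, so 46%.

46%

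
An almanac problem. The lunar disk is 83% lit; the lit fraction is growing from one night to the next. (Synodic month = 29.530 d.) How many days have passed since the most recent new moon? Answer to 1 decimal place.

From f = (1 − cos θ)/2: cos θ = 1 − 2×0.83 = -0.660; arccos → 131.3°.
Before full moon the principal value applies: θ = 131.3°.
At 360°/29.530 d per day, 131.3° corresponds to 10.77 days.

10.8 days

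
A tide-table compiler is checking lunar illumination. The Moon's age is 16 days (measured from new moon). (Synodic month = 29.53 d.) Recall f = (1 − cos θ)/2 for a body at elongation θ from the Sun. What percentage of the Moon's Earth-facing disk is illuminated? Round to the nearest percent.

98%

Elongation θ = 360° × 16/29.53 ≈ 195.1°.
With cos θ = (-0.966), the lit fraction is (1 − (-0.966))/2 ≈ 0.983, so 98%.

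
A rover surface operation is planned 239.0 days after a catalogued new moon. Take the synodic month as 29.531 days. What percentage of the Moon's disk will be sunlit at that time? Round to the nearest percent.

Reduce mod P: 239.0 − 8×29.531 = 2.75 d into the current lunation.
The Moon has covered 2.75/29.531 of its cycle, so θ ≈ 360° × 2.75/29.531 = 33.5°.
Illuminated fraction = (1 − cos 33.5°)/2 = (1 − 0.833)/2 ≈ 0.083, so 8%.

8%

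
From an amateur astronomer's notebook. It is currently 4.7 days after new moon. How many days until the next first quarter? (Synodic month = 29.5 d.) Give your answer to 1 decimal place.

First quarter occurs at elongation 90°, i.e. at age 29.5 × 90/360 = 7.375 d.
So 2.675 days remain (7.375 − 4.7).

2.7 days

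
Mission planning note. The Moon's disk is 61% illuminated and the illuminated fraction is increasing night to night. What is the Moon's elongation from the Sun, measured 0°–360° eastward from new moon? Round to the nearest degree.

103°

From f = (1 − cos θ)/2: cos θ = 1 − 2×0.61 = -0.220; arccos → 102.7°.
The Moon is waxing (0°–180°), so θ = 102.7° directly.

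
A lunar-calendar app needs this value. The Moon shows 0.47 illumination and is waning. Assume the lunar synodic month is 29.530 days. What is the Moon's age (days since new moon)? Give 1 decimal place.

cos θ = 1 − 2f = 0.060, giving a principal value of 86.6°.
Since the Moon is past full (waning), take the reflex angle: θ = 360° − 86.6° = 273.4°.
At 360°/29.530 d per day, 273.4° corresponds to 22.43 days.

22.4 days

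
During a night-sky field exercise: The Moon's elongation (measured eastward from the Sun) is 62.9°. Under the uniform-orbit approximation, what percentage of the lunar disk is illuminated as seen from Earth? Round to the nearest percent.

Half-versine of 62.9°: (1 − 0.456)/2 = 0.272, i.e. 27%.

27%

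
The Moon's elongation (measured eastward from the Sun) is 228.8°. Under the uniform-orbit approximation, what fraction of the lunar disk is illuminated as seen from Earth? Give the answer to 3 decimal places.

0.829

cos 228.8° = (-0.659), so f = (1 − (-0.659))/2 = 0.829.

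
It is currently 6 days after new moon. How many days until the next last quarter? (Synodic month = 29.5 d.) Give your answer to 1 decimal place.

16.1 days

Last quarter occurs at elongation 270°, i.e. at age 29.5 × 270/360 = 22.125 d.
That is 22.125 − 6 = 16.125 days ahead.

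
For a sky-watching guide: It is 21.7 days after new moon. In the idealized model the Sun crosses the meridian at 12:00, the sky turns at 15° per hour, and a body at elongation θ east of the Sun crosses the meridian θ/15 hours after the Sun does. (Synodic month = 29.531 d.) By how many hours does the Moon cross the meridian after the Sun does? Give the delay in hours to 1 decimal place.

Elongation θ = 360° × 21.7/29.531 ≈ 264.5°.
Delay after the Sun = 264.5° / (15°/h) ≈ 17.64 h.
So the Moon crosses the meridian 17.64 h after the Sun.

17.6 h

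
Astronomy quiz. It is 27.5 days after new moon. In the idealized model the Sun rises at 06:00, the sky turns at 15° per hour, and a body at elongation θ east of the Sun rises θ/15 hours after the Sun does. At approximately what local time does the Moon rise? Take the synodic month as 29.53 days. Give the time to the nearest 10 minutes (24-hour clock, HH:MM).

The Moon has covered 27.5/29.53 of its cycle, so θ ≈ 360° × 27.5/29.53 = 335.3°.
The Moon trails the Sun by θ/15 = 335.3/15 ≈ 22.35 hours.
06:00 + 22.350 h ≈ 04:21 → 04:20 to the nearest ten minutes.

04:20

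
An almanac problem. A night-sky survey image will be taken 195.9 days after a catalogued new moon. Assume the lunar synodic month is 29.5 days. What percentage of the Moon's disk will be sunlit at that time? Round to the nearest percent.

195.9/29.5 = 6.641 lunations, so 6 complete cycles and 18.90 d into the next.
Elongation θ = 360° × 18.90/29.5 ≈ 230.6°.
Illuminated fraction = (1 − cos 230.6°)/2 = (1 − (-0.634))/2 ≈ 0.817, so 82%.

82%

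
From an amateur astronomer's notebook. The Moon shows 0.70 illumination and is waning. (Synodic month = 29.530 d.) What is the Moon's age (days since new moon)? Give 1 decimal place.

Invert f = (1 − cos θ)/2 to get cos θ = 1 − 2(0.70) = -0.400, hence θ₀ = arccos -0.400 = 113.6°.
Since the Moon is past full (waning), take the reflex angle: θ = 360° − 113.6° = 246.4°.
At 360°/29.530 d per day, 246.4° corresponds to 20.21 days.

20.2 days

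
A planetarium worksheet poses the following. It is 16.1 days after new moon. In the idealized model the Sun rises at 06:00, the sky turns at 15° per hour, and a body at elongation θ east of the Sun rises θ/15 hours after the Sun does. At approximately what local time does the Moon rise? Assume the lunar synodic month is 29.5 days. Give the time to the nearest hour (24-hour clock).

19:00

Phase angle: θ = 360°·(16.1 d)/(29.5 d) = 196.5°.
Delay after the Sun = 196.5° / (15°/h) ≈ 13.10 h.
06:00 + 13.10 h ≈ 19:06 → 19:00 to the nearest hour.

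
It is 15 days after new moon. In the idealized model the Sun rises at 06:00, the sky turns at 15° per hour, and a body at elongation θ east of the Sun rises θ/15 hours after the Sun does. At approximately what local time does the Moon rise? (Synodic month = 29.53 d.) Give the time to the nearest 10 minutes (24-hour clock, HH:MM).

The Moon has covered 15/29.53 of its cycle, so θ ≈ 360° × 15/29.53 = 182.9°.
At 15° of sky rotation per hour, 182.9° corresponds to a 12.19 h lag.
06:00 + 12.191 h ≈ 18:11 → 18:10 to the nearest ten minutes.

18:10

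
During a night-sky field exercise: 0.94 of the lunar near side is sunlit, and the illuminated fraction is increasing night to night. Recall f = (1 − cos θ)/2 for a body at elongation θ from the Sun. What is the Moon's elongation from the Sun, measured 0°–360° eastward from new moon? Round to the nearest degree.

From f = (1 − cos θ)/2: cos θ = 1 − 2×0.94 = -0.880; arccos → 151.6°.
Waxing ⇒ before full, so θ = 151.6°.

152°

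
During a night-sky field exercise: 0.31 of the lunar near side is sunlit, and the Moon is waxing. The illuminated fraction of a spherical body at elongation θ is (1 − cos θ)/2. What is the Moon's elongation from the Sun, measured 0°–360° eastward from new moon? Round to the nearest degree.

68°

From f = (1 − cos θ)/2: cos θ = 1 − 2×0.31 = 0.380; arccos → 67.7°.
Waxing ⇒ before full, so θ = 67.7°.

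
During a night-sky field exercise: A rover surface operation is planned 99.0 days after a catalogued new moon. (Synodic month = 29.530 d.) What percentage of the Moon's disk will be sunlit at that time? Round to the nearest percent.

Reduce mod P: 99.0 − 3×29.530 = 10.41 d into the current lunation.
The Moon has covered 10.41/29.530 of its cycle, so θ ≈ 360° × 10.41/29.530 = 126.9°.
With cos θ = (-0.601), the lit fraction is (1 − (-0.601))/2 ≈ 0.800, so 80%.

80%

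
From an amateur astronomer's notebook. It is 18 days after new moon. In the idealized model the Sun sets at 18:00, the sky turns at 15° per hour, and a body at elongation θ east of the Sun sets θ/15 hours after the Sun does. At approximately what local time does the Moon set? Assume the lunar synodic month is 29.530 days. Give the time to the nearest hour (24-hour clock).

09:00

Phase angle: θ = 360°·(18 d)/(29.530 d) = 219.4°.
The Moon trails the Sun by θ/15 = 219.4/15 ≈ 14.63 hours.
18:00 + 14.63 h ≈ 08:38 → 09:00 to the nearest hour.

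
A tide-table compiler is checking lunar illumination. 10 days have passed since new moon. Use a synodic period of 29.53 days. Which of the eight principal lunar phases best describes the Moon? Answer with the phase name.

θ ≈ 360° × 10/29.53 = 122°, which falls in the waxing gibbous sector.

waxing gibbous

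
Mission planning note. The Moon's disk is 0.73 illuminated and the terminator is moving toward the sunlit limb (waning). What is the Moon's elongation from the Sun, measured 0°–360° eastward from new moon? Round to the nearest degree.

243°

cos θ = 1 − 2f = -0.460, giving a principal value of 117.4°.
A waning Moon lies in 180°–360°, so θ = 360° − 117.4° = 242.6°.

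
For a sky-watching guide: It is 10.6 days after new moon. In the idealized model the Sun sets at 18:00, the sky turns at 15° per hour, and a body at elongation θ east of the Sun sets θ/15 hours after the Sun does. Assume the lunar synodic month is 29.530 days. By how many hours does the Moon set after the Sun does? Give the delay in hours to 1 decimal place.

8.6 h

The Moon has covered 10.6/29.530 of its cycle, so θ ≈ 360° × 10.6/29.530 = 129.2°.
The Moon trails the Sun by θ/15 = 129.2/15 ≈ 8.61 hours.
So the Moon sets 8.61 h after the Sun.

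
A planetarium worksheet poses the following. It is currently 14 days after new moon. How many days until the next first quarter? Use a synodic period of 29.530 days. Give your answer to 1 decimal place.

First quarter is 0.25 of the way through the cycle: age 0.25 × 29.530 = 7.383 d.
Already past this cycle's first quarter; the next is at 7.383 + 29.530 = 36.913 d, so 36.913 − 14 = 22.913 days.

22.9 days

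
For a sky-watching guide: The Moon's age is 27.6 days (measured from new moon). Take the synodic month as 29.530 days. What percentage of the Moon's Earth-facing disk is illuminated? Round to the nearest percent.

4%

Elongation θ = 360° × 27.6/29.530 ≈ 336.5°.
cos 336.5° = 0.917, so f = (1 − 0.917)/2 = 0.042, so 4%.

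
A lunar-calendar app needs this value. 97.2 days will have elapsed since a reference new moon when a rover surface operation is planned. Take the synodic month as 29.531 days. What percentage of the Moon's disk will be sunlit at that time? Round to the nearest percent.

97.2 d spans 3 complete synodic months (3 × 29.531 = 88.59 d) plus 8.61 d.
Elongation θ = 360° × 8.61/29.531 ≈ 104.9°.
Illuminated fraction = (1 − cos 104.9°)/2 = (1 − (-0.258))/2 ≈ 0.629, so 63%.

63%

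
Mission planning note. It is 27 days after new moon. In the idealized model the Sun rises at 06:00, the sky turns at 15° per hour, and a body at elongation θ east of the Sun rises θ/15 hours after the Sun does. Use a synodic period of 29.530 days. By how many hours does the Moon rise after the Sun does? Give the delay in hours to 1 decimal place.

Elongation θ = 360° × 27/29.530 ≈ 329.2°.
At 15° of sky rotation per hour, 329.2° corresponds to a 21.94 h lag.
So the Moon rises 21.94 h after the Sun.

21.9 h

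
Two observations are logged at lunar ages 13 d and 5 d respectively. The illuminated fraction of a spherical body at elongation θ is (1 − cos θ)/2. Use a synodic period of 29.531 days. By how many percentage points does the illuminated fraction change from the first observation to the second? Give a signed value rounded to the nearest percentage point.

-71 percentage points

θ₁ = 360° × 13/29.531 = 158.5°, f₁ = (1 − cos θ₁)/2 = 0.965.
θ₂ = 360° × 5/29.531 = 61.0°, f₂ = (1 − cos θ₂)/2 = 0.257.
Change = f₂ − f₁ = -0.708 → -71 percentage points.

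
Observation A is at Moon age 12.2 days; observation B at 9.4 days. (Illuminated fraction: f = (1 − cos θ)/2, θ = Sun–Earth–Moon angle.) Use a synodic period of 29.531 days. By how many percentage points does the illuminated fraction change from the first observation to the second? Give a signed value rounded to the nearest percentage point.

-22 percentage points

θ₁ = 360° × 12.2/29.531 = 148.7°, f₁ = (1 − cos θ₁)/2 = 0.927.
θ₂ = 360° × 9.4/29.531 = 114.6°, f₂ = (1 − cos θ₂)/2 = 0.708.
Change = f₂ − f₁ = -0.219 → -22 percentage points.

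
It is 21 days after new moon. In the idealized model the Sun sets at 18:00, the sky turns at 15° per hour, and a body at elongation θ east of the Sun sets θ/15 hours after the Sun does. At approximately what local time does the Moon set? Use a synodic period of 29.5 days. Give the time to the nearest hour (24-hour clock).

11:00

Phase angle: θ = 360°·(21 d)/(29.5 d) = 256.3°.
The Moon trails the Sun by θ/15 = 256.3/15 ≈ 17.08 hours.
18:00 + 17.08 h ≈ 11:05 → 11:00 to the nearest hour.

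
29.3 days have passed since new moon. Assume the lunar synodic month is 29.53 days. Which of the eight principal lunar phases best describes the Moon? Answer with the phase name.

θ ≈ 360° × 29.3/29.53 = 357°, which falls in the new moon sector.

new moon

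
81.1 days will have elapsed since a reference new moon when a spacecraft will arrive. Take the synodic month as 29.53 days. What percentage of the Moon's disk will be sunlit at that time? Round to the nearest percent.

51%

Reduce mod P: 81.1 − 2×29.53 = 22.04 d into the current lunation.
Phase angle: θ = 360°·(22.04 d)/(29.53 d) = 268.7°.
cos 268.7° = (-0.023), so f = (1 − (-0.023))/2 = 0.511, so 51%.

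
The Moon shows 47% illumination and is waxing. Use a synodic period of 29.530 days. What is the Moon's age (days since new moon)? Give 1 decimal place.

cos θ = 1 − 2f = 0.060, giving a principal value of 86.6°.
Before full moon the principal value applies: θ = 86.6°.
That fraction of the synodic month is 86.6/360 × 29.530 d ≈ 7.10 d.

7.1 days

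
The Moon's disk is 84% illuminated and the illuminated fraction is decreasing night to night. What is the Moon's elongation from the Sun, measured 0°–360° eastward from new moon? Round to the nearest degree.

227°

From f = (1 − cos θ)/2: cos θ = 1 − 2×0.84 = -0.680; arccos → 132.8°.
Waning ⇒ past full, so θ = 360° − 132.8° = 227.2°.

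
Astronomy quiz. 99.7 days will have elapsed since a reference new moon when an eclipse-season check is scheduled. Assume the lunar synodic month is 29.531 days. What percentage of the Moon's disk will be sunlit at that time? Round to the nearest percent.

99.7 d spans 3 complete synodic months (3 × 29.531 = 88.59 d) plus 11.11 d.
The Moon has covered 11.11/29.531 of its cycle, so θ ≈ 360° × 11.11/29.531 = 135.4°.
cos 135.4° = (-0.712), so f = (1 − (-0.712))/2 = 0.856, so 86%.

86%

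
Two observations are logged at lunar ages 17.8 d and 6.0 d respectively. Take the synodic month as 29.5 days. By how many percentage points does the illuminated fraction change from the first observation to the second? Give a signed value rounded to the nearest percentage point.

-54 percentage points

First observation: θ = 360°·17.8/29.5 = 217.2°, so f = 0.898.
Second observation: θ = 73.2°, f = 0.356.
Δf = 0.356 − 0.898 = -0.543, i.e. -54 pp.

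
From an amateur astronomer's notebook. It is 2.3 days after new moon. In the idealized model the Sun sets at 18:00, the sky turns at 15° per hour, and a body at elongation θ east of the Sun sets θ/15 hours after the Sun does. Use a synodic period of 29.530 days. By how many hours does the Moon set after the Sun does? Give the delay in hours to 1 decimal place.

Phase angle: θ = 360°·(2.3 d)/(29.530 d) = 28.0°.
Delay after the Sun = 28.0° / (15°/h) ≈ 1.87 h.
So the Moon sets 1.87 h after the Sun.

1.9 h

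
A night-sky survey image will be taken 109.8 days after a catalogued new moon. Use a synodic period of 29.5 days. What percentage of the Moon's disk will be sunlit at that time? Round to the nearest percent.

59%

109.8/29.5 = 3.722 lunations, so 3 complete cycles and 21.30 d into the next.
Phase angle: θ = 360°·(21.30 d)/(29.5 d) = 259.9°.
Illuminated fraction = (1 − cos 259.9°)/2 = (1 − (-0.175))/2 ≈ 0.587, so 59%.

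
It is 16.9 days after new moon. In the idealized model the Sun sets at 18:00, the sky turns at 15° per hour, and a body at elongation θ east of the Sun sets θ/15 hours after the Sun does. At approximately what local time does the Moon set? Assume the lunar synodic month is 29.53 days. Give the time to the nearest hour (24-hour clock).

08:00

Elongation θ = 360° × 16.9/29.53 ≈ 206.0°.
At 15° of sky rotation per hour, 206.0° corresponds to a 13.74 h lag.
18:00 + 13.74 h ≈ 07:44 → 08:00 to the nearest hour.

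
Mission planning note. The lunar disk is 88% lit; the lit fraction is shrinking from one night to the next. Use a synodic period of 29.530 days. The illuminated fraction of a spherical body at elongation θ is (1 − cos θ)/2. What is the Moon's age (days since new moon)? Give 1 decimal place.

Invert f = (1 − cos θ)/2 to get cos θ = 1 − 2(0.88) = -0.760, hence θ₀ = arccos -0.760 = 139.5°.
A waning Moon lies in 180°–360°, so θ = 360° − 139.5° = 220.5°.
That fraction of the synodic month is 220.5/360 × 29.530 d ≈ 18.09 d.

18.1 days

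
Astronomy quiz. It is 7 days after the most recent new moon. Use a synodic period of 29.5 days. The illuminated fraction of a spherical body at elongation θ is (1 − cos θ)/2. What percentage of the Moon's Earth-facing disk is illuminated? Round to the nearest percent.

Phase angle: θ = 360°·(7 d)/(29.5 d) = 85.4°.
Illuminated fraction = (1 − cos 85.4°)/2 = (1 − 0.080)/2 ≈ 0.460, so 46%.

46%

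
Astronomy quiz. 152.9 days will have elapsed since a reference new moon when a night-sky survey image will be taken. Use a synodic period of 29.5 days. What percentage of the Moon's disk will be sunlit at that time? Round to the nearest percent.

Reduce mod P: 152.9 − 5×29.5 = 5.40 d into the current lunation.
The Moon has covered 5.40/29.5 of its cycle, so θ ≈ 360° × 5.40/29.5 = 65.9°.
With cos θ = 0.408, the lit fraction is (1 − 0.408)/2 ≈ 0.296, so 30%.

30%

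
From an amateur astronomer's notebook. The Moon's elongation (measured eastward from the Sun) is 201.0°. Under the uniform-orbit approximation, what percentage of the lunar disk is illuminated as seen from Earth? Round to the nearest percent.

97%

f = (1 − cos 201.0°)/2 = (1 − (-0.934))/2 ≈ 0.967, i.e. 97%.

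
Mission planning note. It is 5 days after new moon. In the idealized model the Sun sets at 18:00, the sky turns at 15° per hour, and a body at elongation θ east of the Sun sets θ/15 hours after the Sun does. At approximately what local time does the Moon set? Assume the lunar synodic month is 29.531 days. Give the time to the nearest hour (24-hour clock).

Elongation θ = 360° × 5/29.531 ≈ 61.0°.
At 15° of sky rotation per hour, 61.0° corresponds to a 4.06 h lag.
18:00 + 4.06 h ≈ 22:04 → 22:00 to the nearest hour.

22:00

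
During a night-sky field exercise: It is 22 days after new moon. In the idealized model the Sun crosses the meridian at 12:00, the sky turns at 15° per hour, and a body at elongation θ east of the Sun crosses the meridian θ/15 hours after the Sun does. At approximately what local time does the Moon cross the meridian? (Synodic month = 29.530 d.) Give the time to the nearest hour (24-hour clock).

06:00

The Moon has covered 22/29.530 of its cycle, so θ ≈ 360° × 22/29.530 = 268.2°.
At 15° of sky rotation per hour, 268.2° corresponds to a 17.88 h lag.
12:00 + 17.88 h ≈ 05:53 → 06:00 to the nearest hour.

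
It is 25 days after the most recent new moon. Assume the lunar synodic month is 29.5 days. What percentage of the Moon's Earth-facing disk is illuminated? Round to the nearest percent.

The Moon has covered 25/29.5 of its cycle, so θ ≈ 360° × 25/29.5 = 305.1°.
Illuminated fraction = (1 − cos 305.1°)/2 = (1 − 0.575)/2 ≈ 0.213, so 21%.

21%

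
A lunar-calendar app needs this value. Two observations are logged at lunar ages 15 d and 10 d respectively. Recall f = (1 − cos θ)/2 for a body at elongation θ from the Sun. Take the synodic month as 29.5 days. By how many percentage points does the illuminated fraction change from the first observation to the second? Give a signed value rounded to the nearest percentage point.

θ₁ = 360° × 15/29.5 = 183.1°, f₁ = (1 − cos θ₁)/2 = 0.999.
θ₂ = 360° × 10/29.5 = 122.0°, f₂ = (1 − cos θ₂)/2 = 0.765.
Change = f₂ − f₁ = -0.234 → -23 percentage points.

-23 percentage points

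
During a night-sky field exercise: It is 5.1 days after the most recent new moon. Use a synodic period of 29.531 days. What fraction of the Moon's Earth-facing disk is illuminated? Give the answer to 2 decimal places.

0.27

Phase angle: θ = 360°·(5.1 d)/(29.531 d) = 62.2°.
cos 62.2° = 0.467, so f = (1 − 0.467)/2 = 0.267.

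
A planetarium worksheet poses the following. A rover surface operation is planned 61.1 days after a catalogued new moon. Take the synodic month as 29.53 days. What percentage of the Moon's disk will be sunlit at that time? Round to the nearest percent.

5%

61.1/29.53 = 2.069 lunations, so 2 complete cycles and 2.04 d into the next.
The Moon has covered 2.04/29.53 of its cycle, so θ ≈ 360° × 2.04/29.53 = 24.9°.
cos 24.9° = 0.907, so f = (1 − 0.907)/2 = 0.046, so 5%.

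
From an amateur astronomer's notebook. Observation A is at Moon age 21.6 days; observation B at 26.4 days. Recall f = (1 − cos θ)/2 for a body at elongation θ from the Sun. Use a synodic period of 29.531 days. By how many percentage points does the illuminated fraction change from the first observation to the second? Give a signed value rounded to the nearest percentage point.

First observation: θ = 360°·21.6/29.531 = 263.3°, so f = 0.558.
Second observation: θ = 321.8°, f = 0.107.
Δf = 0.107 − 0.558 = -0.451, i.e. -45 pp.

-45 percentage points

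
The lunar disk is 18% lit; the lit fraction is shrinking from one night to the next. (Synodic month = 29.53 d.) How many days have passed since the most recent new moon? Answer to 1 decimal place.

Invert f = (1 − cos θ)/2 to get cos θ = 1 − 2(0.18) = 0.640, hence θ₀ = arccos 0.640 = 50.2°.
A waning Moon lies in 180°–360°, so θ = 360° − 50.2° = 309.8°.
Age = 29.53 × 309.8°/360° ≈ 25.41 days.

25.4 days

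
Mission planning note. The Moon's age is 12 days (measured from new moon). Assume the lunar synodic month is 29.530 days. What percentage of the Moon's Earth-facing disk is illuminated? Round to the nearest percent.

92%

Elongation θ = 360° × 12/29.530 ≈ 146.3°.
With cos θ = (-0.832), the lit fraction is (1 − (-0.832))/2 ≈ 0.916, so 92%.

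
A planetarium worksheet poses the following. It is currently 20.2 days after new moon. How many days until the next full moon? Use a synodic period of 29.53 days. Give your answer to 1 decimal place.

Full moon is 0.5 of the way through the cycle: age 0.5 × 29.53 = 14.765 d.
Already past this cycle's full moon; the next is at 14.765 + 29.53 = 44.295 d, so 44.295 − 20.2 = 24.095 days.

24.1 days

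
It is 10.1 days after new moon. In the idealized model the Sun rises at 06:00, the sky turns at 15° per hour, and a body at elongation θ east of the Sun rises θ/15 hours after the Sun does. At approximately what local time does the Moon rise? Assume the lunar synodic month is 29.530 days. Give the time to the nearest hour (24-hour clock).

Elongation θ = 360° × 10.1/29.530 ≈ 123.1°.
The Moon trails the Sun by θ/15 = 123.1/15 ≈ 8.21 hours.
06:00 + 8.21 h ≈ 14:13 → 14:00 to the nearest hour.

14:00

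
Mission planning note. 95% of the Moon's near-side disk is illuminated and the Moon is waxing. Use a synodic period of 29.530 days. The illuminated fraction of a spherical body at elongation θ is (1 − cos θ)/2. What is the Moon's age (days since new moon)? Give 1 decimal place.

cos θ = 1 − 2f = -0.900, giving a principal value of 154.2°.
Before full moon the principal value applies: θ = 154.2°.
Age = 29.530 × 154.2°/360° ≈ 12.65 days.

12.6 days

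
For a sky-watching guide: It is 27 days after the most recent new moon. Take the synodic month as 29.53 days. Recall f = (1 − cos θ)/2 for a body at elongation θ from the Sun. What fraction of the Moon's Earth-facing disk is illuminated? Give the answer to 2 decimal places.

0.07

Phase angle: θ = 360°·(27 d)/(29.53 d) = 329.2°.
Illuminated fraction = (1 − cos 329.2°)/2 = (1 − 0.859)/2 ≈ 0.071.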